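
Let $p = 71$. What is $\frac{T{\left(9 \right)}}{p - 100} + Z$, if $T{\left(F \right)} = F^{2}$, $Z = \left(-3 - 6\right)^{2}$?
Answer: $\frac{2268}{29} \approx 78.207$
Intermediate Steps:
$Z = 81$ ($Z = \left(-9\right)^{2} = 81$)
$\frac{T{\left(9 \right)}}{p - 100} + Z = \frac{9^{2}}{71 - 100} + 81 = \frac{81}{-29} + 81 = 81 \left(- \frac{1}{29}\right) + 81 = - \frac{81}{29} + 81 = \frac{2268}{29}$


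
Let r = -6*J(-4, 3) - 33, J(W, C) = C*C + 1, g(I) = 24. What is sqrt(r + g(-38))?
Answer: I*sqrt(69) ≈ 8.3066*I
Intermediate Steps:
J(W, C) = 1 + C**2 (J(W, C) = C**2 + 1 = 1 + C**2)
r = -93 (r = -6*(1 + 3**2) - 33 = -6*(1 + 9) - 33 = -6*10 - 33 = -60 - 33 = -93)
sqrt(r + g(-38)) = sqrt(-93 + 24) = sqrt(-69) = I*sqrt(69)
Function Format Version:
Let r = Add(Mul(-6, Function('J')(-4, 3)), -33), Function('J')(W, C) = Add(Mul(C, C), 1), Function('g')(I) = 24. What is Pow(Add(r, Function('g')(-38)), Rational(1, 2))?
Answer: Mul(I, Pow(69, Rational(1, 2))) ≈ Mul(8.3066, I)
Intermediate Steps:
Function('J')(W, C) = Add(1, Pow(C, 2)) (Function('J')(W, C) = Add(Pow(C, 2), 1) = Add(1, Pow(C, 2)))
r = -93 (r = Add(Mul(-6, Add(1, Pow(3, 2))), -33) = Add(Mul(-6, Add(1, 9)), -33) = Add(Mul(-6, 10), -33) = Add(-60, -33) = -93)
Pow(Add(r, Function('g')(-38)), Rational(1, 2)) = Pow(Add(-93, 24), Rational(1, 2)) = Pow(-69, Rational(1, 2)) = Mul(I, Pow(69, Rational(1, 2)))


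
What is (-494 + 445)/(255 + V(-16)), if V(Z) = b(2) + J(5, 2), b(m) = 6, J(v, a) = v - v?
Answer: -49/261 ≈ -0.18774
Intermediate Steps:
J(v, a) = 0
V(Z) = 6 (V(Z) = 6 + 0 = 6)
(-494 + 445)/(255 + V(-16)) = (-494 + 445)/(255 + 6) = -49/261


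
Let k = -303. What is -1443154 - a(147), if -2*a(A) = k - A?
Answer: -1443379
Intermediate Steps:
a(A) = 303/2 + A/2 (a(A) = -(-303 - A)/2 = 303/2 + A/2)
-1443154 - a(147) = -1443154 - (303/2 + (1/2)*147) = -1443154 - (303/2 + 147/2) = -1443154 - 1*225 = -1443154 - 225 = -1443379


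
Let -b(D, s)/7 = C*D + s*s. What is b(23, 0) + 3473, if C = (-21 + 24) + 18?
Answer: 92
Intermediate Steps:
C = 21 (C = 3 + 18 = 21)
b(D, s) = -147*D - 7*s**2 (b(D, s) = -7*(21*D + s*s) = -7*(21*D + s**2) = -7*(s**2 + 21*D) = -147*D - 7*s**2)
b(23, 0) + 3473 = (-147*23 - 7*0**2) + 3473 = (-3381 - 7*0) + 3473 = (-3381 + 0) + 3473 = -3381 + 3473 = 92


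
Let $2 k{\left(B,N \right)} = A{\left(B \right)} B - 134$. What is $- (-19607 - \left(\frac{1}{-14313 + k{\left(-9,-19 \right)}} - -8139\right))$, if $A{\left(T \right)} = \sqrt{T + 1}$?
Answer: $\frac{2868722221436}{103392281} + \frac{9 i \sqrt{2}}{206784562} \approx 27746.0 + 6.1552 \cdot 10^{-8} i$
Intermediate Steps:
$A{\left(T \right)} = \sqrt{1 + T}$
$k{\left(B,N \right)} = -67 + \frac{B \sqrt{1 + B}}{2}$ ($k{\left(B,N \right)} = \frac{\sqrt{1 + B} B - 134}{2} = \frac{B \sqrt{1 + B} - 134}{2} = \frac{-134 + B \sqrt{1 + B}}{2} = -67 + \frac{B \sqrt{1 + B}}{2}$)
$- (-19607 - \left(\frac{1}{-14313 + k{\left(-9,-19 \right)}} - -8139\right)) = - (-19607 - \left(\frac{1}{-14313 - \left(67 + \frac{9 \sqrt{1 - 9}}{2}\right)} - -8139\right)) = - (-19607 - \left(\frac{1}{-14313 - \left(67 + \frac{9 \sqrt{-8}}{2}\right)} + 8139\right)) = - (-19607 - \left(\frac{1}{-14313 - \left(67 + \frac{9 \cdot 2 i \sqrt{2}}{2}\right)} + 8139\right)) = - (-19607 - \left(\frac{1}{-14313 - \left(67 + 9 i \sqrt{2}\right)} + 8139\right)) = - (-19607 - \left(\frac{1}{-14380 - 9 i \sqrt{2}} + 8139\right)) = - (-19607 - \left(8139 + \frac{1}{-14380 - 9 i \sqrt{2}}\right)) = - (-27746 - \frac{1}{-14380 - 9 i \sqrt{2}}) = 27746 + \frac{1}{-14380 - 9 i \sqrt{2}}$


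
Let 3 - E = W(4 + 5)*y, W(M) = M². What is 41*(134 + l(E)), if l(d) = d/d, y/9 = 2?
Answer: 5535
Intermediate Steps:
y = 18 (y = 9*2 = 18)
E = -1455 (E = 3 - (4 + 5)²*18 = 3 - 9²*18 = 3 - 81*18 = 3 - 1*1458 = 3 - 1458 = -1455)
l(d) = 1
41*(134 + l(E)) = 41*(134 + 1) = 41*135 = 5535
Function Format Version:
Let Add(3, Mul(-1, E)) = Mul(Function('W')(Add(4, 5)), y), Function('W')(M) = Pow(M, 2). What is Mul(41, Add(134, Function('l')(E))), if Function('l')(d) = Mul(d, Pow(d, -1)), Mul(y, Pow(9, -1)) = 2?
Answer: 5535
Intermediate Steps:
y = 18 (y = Mul(9, 2) = 18)
E = -1455 (E = Add(3, Mul(-1, Mul(Pow(Add(4, 5), 2), 18))) = Add(3, Mul(-1, Mul(Pow(9, 2), 18))) = Add(3, Mul(-1, Mul(81, 18))) = Add(3, Mul(-1, 1458)) = Add(3, -1458) = -1455)
Function('l')(d) = 1
Mul(41, Add(134, Function('l')(E))) = Mul(41, Add(134, 1)) = Mul(41, 135) = 5535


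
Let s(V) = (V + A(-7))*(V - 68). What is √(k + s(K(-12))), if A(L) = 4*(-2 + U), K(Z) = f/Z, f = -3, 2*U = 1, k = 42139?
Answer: √680457/4 ≈ 206.22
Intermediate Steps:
U = ½ (U = (½)*1 = ½ ≈ 0.50000)
K(Z) = -3/Z
A(L) = -6 (A(L) = 4*(-2 + ½) = 4*(-3/2) = -6)
s(V) = (-68 + V)*(-6 + V) (s(V) = (V - 6)*(V - 68) = (-6 + V)*(-68 + V) = (-68 + V)*(-6 + V))
√(k + s(K(-12))) = √(42139 + (408 + (-3/(-12))² - (-222)/(-12))) = √(42139 + (408 + (-3*(-1/12))² - (-222)*(-1)/12)) = √(42139 + (408 + (¼)² - 74*¼)) = √(42139 + (408 + 1/16 - 37/2)) = √(42139 + 6233/16) = √(680457/16) = √680457/4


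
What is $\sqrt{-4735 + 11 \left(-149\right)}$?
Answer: $i \sqrt{6374} \approx 79.837 i$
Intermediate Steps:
$\sqrt{-4735 + 11 \left(-149\right)} = \sqrt{-4735 - 1639} = \sqrt{-6374} = i \sqrt{6374}$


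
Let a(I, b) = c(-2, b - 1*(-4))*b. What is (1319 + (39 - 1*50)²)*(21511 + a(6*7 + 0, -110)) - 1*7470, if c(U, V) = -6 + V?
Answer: 48709170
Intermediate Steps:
a(I, b) = b*(-2 + b) (a(I, b) = (-6 + (b - 1*(-4)))*b = (-6 + (b + 4))*b = (-6 + (4 + b))*b = (-2 + b)*b = b*(-2 + b))
(1319 + (39 - 1*50)²)*(21511 + a(6*7 + 0, -110)) - 1*7470 = (1319 + (39 - 1*50)²)*(21511 - 110*(-2 - 110)) - 1*7470 = (1319 + (39 - 50)²)*(21511 - 110*(-112)) - 7470 = (1319 + (-11)²)*(21511 + 12320) - 7470 = (1319 + 121)*33831 - 7470 = 1440*33831 - 7470 = 48716640 - 7470 = 48709170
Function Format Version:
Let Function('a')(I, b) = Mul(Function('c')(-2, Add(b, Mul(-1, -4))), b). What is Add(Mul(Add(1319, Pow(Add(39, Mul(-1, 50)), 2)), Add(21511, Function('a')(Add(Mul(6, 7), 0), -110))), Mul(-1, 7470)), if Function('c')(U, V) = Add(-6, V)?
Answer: 48709170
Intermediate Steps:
Function('a')(I, b) = Mul(b, Add(-2, b)) (Function('a')(I, b) = Mul(Add(-6, Add(b, Mul(-1, -4))), b) = Mul(Add(-6, Add(b, 4)), b) = Mul(Add(-6, Add(4, b)), b) = Mul(Add(-2, b), b) = Mul(b, Add(-2, b)))
Add(Mul(Add(1319, Pow(Add(39, Mul(-1, 50)), 2)), Add(21511, Function('a')(Add(Mul(6, 7), 0), -110))), Mul(-1, 7470)) = Add(Mul(Add(1319, Pow(Add(39, Mul(-1, 50)), 2)), Add(21511, Mul(-110, Add(-2, -110)))), Mul(-1, 7470)) = Add(Mul(Add(1319, Pow(Add(39, -50), 2)), Add(21511, Mul(-110, -112))), -7470) = Add(Mul(Add(1319, Pow(-11, 2)), Add(21511, 12320)), -7470) = Add(Mul(Add(1319, 121), 33831), -7470) = Add(Mul(1440, 33831), -7470) = Add(48716640, -7470) = 48709170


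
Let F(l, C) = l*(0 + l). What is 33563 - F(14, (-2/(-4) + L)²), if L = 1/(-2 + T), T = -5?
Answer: 33367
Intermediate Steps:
L = -⅐ (L = 1/(-2 - 5) = 1/(-7) = -⅐ ≈ -0.14286)
F(l, C) = l² (F(l, C) = l*l = l²)
33563 - F(14, (-2/(-4) + L)²) = 33563 - 1*14² = 33563 - 1*196 = 33563 - 196 = 33367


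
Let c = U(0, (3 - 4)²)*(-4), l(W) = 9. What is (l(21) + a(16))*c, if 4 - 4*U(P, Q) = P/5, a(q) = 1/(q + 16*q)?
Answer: -2449/68 ≈ -36.015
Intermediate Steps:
a(q) = 1/(17*q)
U(P, Q) = 1 - P/20 (U(P, Q) = 1 - P/(4*5) = 1 - P/20)
c = -4 (c = (1 - 1/20*0)*(-4) = (1 + 0)*(-4) = 1*(-4) = -4)
(l(21) + a(16))*c = (9 + (1/17)/16)*(-4) = (9 + (1/17)*(1/16))*(-4) = (9 + 1/272)*(-4) = (2449/272)*(-4) = -2449/68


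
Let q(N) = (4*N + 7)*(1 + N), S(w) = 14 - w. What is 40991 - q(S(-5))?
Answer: 39331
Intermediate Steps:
q(N) = (1 + N)*(7 + 4*N) (q(N) = (7 + 4*N)*(1 + N) = (1 + N)*(7 + 4*N))
40991 - q(S(-5)) = 40991 - (7 + 4*(14 - 1*(-5))² + 11*(14 - 1*(-5))) = 40991 - (7 + 4*(14 + 5)² + 11*(14 + 5)) = 40991 - (7 + 4*19² + 11*19) = 40991 - (7 + 4*361 + 209) = 40991 - (7 + 1444 + 209) = 40991 - 1*1660 = 40991 - 1660 = 39331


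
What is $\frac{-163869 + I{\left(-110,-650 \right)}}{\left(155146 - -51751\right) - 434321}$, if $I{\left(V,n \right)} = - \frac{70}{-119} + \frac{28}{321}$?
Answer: $\frac{894229447}{1241052768} \approx 0.72054$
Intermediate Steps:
$I{\left(V,n \right)} = \frac{3686}{5457}$ ($I{\left(V,n \right)} = \left(-70\right) \left(- \frac{1}{119}\right) + 28 \cdot \frac{1}{321} = \frac{10}{17} + \frac{28}{321} = \frac{3686}{5457}$)
$\frac{-163869 + I{\left(-110,-650 \right)}}{\left(155146 - -51751\right) - 434321} = \frac{-163869 + \frac{3686}{5457}}{\left(155146 - -51751\right) - 434321} = - \frac{894229447}{5457 \left(\left(155146 + 51751\right) - 434321\right)} = - \frac{894229447}{5457 \left(206897 - 434321\right)} = - \frac{894229447}{5457 \left(-227424\right)} = \left(- \frac{894229447}{5457}\right) \left(- \frac{1}{227424}\right) = \frac{894229447}{1241052768}$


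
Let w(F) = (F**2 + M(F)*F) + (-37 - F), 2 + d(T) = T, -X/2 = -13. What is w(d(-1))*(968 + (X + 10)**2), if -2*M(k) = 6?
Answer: -36224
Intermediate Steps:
X = 26 (X = -2*(-13) = 26)
M(k) = -3 (M(k) = -1/2*6 = -3)
d(T) = -2 + T
w(F) = -37 + F**2 - 4*F (w(F) = (F**2 - 3*F) + (-37 - F) = -37 + F**2 - 4*F)
w(d(-1))*(968 + (X + 10)**2) = (-37 + (-2 - 1)**2 - 4*(-2 - 1))*(968 + (26 + 10)**2) = (-37 + (-3)**2 - 4*(-3))*(968 + 36**2) = (-37 + 9 + 12)*(968 + 1296) = -16*2264 = -36224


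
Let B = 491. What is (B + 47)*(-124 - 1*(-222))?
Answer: 52724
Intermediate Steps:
(B + 47)*(-124 - 1*(-222)) = (491 + 47)*(-124 - 1*(-222)) = 538*(-124 + 222) = 538*98 = 52724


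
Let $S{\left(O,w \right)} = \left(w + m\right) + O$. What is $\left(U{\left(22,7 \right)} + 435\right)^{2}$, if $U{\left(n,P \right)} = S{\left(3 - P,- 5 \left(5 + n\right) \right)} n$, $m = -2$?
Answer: $7112889$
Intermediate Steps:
$S{\left(O,w \right)} = -2 + O + w$ ($S{\left(O,w \right)} = \left(w - 2\right) + O = \left(-2 + w\right) + O = -2 + O + w$)
$U{\left(n,P \right)} = n \left(-24 - P - 5 n\right)$ ($U{\left(n,P \right)} = \left(-2 - \left(-3 + P\right) - 5 \left(5 + n\right)\right) n = \left(-2 - \left(-3 + P\right) - \left(25 + 5 n\right)\right) n = \left(-24 - P - 5 n\right) n = n \left(-24 - P - 5 n\right)$)
$\left(U{\left(22,7 \right)} + 435\right)^{2} = \left(\left(-1\right) 22 \left(24 + 7 + 5 \cdot 22\right) + 435\right)^{2} = \left(\left(-1\right) 22 \left(24 + 7 + 110\right) + 435\right)^{2} = \left(\left(-1\right) 22 \cdot 141 + 435\right)^{2} = \left(-3102 + 435\right)^{2} = \left(-2667\right)^{2} = 7112889$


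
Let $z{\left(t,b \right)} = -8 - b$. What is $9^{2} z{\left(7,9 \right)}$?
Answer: $-1377$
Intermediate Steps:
$9^{2} z{\left(7,9 \right)} = 9^{2} \left(-8 - 9\right) = 81 \left(-8 - 9\right) = 81 \left(-17\right) = -1377$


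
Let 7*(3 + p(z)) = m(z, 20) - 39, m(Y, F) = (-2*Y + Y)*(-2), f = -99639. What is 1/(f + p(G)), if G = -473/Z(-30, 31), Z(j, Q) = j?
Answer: -15/1494646 ≈ -1.0036e-5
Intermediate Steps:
G = 473/30 (G = -473/(-30) = -473*(-1/30) = 473/30 ≈ 15.767)
m(Y, F) = 2*Y (m(Y, F) = -Y*(-2) = 2*Y)
p(z) = -60/7 + 2*z/7 (p(z) = -3 + (2*z - 39)/7 = -3 + (-39 + 2*z)/7 = -3 + (-39/7 + 2*z/7) = -60/7 + 2*z/7)
1/(f + p(G)) = 1/(-99639 + (-60/7 + (2/7)*(473/30))) = 1/(-99639 + (-60/7 + 473/105)) = 1/(-99639 - 61/15) = 1/(-1494646/15) = -15/1494646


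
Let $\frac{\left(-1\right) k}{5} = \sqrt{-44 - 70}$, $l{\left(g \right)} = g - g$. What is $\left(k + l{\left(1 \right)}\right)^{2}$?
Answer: $-2850$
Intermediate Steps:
$l{\left(g \right)} = 0$
$k = - 5 i \sqrt{114}$ ($k = - 5 \sqrt{-44 - 70} = - 5 \sqrt{-114} = - 5 i \sqrt{114} \approx - 53.385 i$)
$\left(k + l{\left(1 \right)}\right)^{2} = \left(- 5 i \sqrt{114} + 0\right)^{2} = \left(- 5 i \sqrt{114}\right)^{2} = -2850$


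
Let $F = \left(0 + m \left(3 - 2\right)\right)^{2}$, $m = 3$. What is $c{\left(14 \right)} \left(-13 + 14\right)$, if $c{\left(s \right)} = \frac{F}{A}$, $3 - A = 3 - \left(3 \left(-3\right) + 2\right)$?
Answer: $- \frac{9}{7} \approx -1.2857$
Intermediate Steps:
$F = 9$ ($F = \left(0 + 3 \left(3 - 2\right)\right)^{2} = \left(0 + 3 \cdot 1\right)^{2} = \left(0 + 3\right)^{2} = 3^{2} = 9$)
$A = -7$ ($A = 3 - \left(3 - \left(3 \left(-3\right) + 2\right)\right) = 3 - \left(3 - \left(-9 + 2\right)\right) = 3 - \left(3 - -7\right) = 3 - \left(3 + 7\right) = 3 - 10 = -7$)
$c{\left(s \right)} = - \frac{9}{7}$ ($c{\left(s \right)} = \frac{9}{-7} = 9 \left(- \frac{1}{7}\right) = - \frac{9}{7}$)
$c{\left(14 \right)} \left(-13 + 14\right) = - \frac{9 \left(-13 + 14\right)}{7} = \left(- \frac{9}{7}\right) 1 = - \frac{9}{7}$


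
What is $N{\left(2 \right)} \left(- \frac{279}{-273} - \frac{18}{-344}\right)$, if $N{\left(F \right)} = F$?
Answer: $\frac{16815}{7826} \approx 2.1486$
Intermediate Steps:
$N{\left(2 \right)} \left(- \frac{279}{-273} - \frac{18}{-344}\right) = 2 \left(- \frac{279}{-273} - \frac{18}{-344}\right) = 2 \left(\left(-279\right) \left(- \frac{1}{273}\right) - - \frac{9}{172}\right) = 2 \left(\frac{93}{91} + \frac{9}{172}\right) = 2 \cdot \frac{16815}{15652} = \frac{16815}{7826}$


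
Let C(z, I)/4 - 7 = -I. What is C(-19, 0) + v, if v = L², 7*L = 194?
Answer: 39008/49 ≈ 796.08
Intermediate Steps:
C(z, I) = 28 - 4*I (C(z, I) = 28 + 4*(-I) = 28 - 4*I)
L = 194/7 (L = (⅐)*194 = 194/7 ≈ 27.714)
v = 37636/49 (v = (194/7)² = 37636/49 ≈ 768.08)
C(-19, 0) + v = (28 - 4*0) + 37636/49 = (28 + 0) + 37636/49 = 28 + 37636/49 = 39008/49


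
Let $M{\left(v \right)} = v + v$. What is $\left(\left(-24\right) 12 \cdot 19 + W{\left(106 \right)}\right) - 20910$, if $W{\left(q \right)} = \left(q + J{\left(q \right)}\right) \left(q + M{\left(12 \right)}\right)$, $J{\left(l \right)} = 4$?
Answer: $-12082$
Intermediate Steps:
$M{\left(v \right)} = 2 v$
$W{\left(q \right)} = \left(4 + q\right) \left(24 + q\right)$ ($W{\left(q \right)} = \left(q + 4\right) \left(q + 2 \cdot 12\right) = \left(4 + q\right) \left(q + 24\right) = \left(4 + q\right) \left(24 + q\right)$)
$\left(\left(-24\right) 12 \cdot 19 + W{\left(106 \right)}\right) - 20910 = \left(\left(-24\right) 12 \cdot 19 + \left(96 + 106^{2} + 28 \cdot 106\right)\right) - 20910 = \left(\left(-288\right) 19 + \left(96 + 11236 + 2968\right)\right) - 20910 = \left(-5472 + 14300\right) - 20910 = 8828 - 20910 = -12082$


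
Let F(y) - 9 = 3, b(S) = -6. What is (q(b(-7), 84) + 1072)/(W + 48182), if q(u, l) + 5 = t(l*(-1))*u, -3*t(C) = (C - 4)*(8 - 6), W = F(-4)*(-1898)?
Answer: 715/25406 ≈ 0.028143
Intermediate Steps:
F(y) = 12 (F(y) = 9 + 3 = 12)
W = -22776 (W = 12*(-1898) = -22776)
t(C) = 8/3 - 2*C/3 (t(C) = -(C - 4)*(8 - 6)/3 = -(-4 + C)*2/3 = -(-8 + 2*C)/3 = 8/3 - 2*C/3)
q(u, l) = -5 + u*(8/3 + 2*l/3) (q(u, l) = -5 + (8/3 - 2*l*(-1)/3)*u = -5 + (8/3 - (-2)*l/3)*u = -5 + (8/3 + 2*l/3)*u = -5 + u*(8/3 + 2*l/3))
(q(b(-7), 84) + 1072)/(W + 48182) = ((-5 + (8/3)*(-6) + (⅔)*84*(-6)) + 1072)/(-22776 + 48182) = ((-5 - 16 - 336) + 1072)/25406 = (-357 + 1072)*(1/25406) = 715*(1/25406) = 715/25406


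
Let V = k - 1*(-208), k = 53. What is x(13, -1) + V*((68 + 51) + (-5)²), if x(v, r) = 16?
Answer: 37600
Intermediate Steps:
V = 261 (V = 53 - 1*(-208) = 53 + 208 = 261)
x(13, -1) + V*((68 + 51) + (-5)²) = 16 + 261*((68 + 51) + (-5)²) = 16 + 261*(119 + 25) = 16 + 261*144 = 16 + 37584 = 37600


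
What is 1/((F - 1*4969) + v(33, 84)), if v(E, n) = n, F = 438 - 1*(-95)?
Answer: -1/4352 ≈ -0.00022978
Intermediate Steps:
F = 533 (F = 438 + 95 = 533)
1/((F - 1*4969) + v(33, 84)) = 1/((533 - 1*4969) + 84) = 1/((533 - 4969) + 84) = 1/(-4436 + 84) = 1/(-4352) = -1/4352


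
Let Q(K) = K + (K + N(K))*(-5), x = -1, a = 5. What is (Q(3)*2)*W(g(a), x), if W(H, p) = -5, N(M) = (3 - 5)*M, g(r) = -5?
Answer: -180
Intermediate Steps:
N(M) = -2*M
Q(K) = 6*K (Q(K) = K + (K - 2*K)*(-5) = K - K*(-5) = K + 5*K = 6*K)
(Q(3)*2)*W(g(a), x) = ((6*3)*2)*(-5) = (18*2)*(-5) = 36*(-5) = -180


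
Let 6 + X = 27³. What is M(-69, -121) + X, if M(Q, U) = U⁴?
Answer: 214378558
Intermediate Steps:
X = 19677 (X = -6 + 27³ = -6 + 19683 = 19677)
M(-69, -121) + X = (-121)⁴ + 19677 = 214358881 + 19677 = 214378558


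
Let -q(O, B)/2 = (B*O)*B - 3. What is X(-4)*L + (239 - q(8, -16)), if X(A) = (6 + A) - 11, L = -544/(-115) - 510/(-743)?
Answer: 365725827/85445 ≈ 4280.3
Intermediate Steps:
L = 462842/85445 (L = -544*(-1/115) - 510*(-1/743) = 544/115 + 510/743 = 462842/85445 ≈ 5.4168)
q(O, B) = 6 - 2*O*B² (q(O, B) = -2*((B*O)*B - 3) = -2*(O*B² - 3) = -2*(-3 + O*B²) = 6 - 2*O*B²)
X(A) = -5 + A
X(-4)*L + (239 - q(8, -16)) = (-5 - 4)*(462842/85445) + (239 - (6 - 2*8*(-16)²)) = -9*462842/85445 + (239 - (6 - 2*8*256)) = -4165578/85445 + (239 - (6 - 4096)) = -4165578/85445 + (239 - 1*(-4090)) = -4165578/85445 + (239 + 4090) = -4165578/85445 + 4329 = 365725827/85445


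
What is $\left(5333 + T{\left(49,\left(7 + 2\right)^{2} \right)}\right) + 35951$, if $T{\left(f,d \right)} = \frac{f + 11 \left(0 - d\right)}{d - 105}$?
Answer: $\frac{495829}{12} \approx 41319.0$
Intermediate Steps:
$T{\left(f,d \right)} = \frac{f - 11 d}{-105 + d}$ ($T{\left(f,d \right)} = \frac{f + 11 \left(- d\right)}{-105 + d} = \frac{f - 11 d}{-105 + d}$)
$\left(5333 + T{\left(49,\left(7 + 2\right)^{2} \right)}\right) + 35951 = \left(5333 + \frac{49 - 11 \left(7 + 2\right)^{2}}{-105 + \left(7 + 2\right)^{2}}\right) + 35951 = \left(5333 + \frac{49 - 11 \cdot 9^{2}}{-105 + 9^{2}}\right) + 35951 = \left(5333 + \frac{49 - 891}{-105 + 81}\right) + 35951 = \left(5333 + \frac{49 - 891}{-24}\right) + 35951 = \left(5333 - - \frac{421}{12}\right) + 35951 = \left(5333 + \frac{421}{12}\right) + 35951 = \frac{64417}{12} + 35951 = \frac{495829}{12}$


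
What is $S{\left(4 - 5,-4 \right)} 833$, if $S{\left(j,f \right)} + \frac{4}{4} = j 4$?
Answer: $-4165$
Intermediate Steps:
$S{\left(j,f \right)} = -1 + 4 j$ ($S{\left(j,f \right)} = -1 + j 4 = -1 + 4 j$)
$S{\left(4 - 5,-4 \right)} 833 = \left(-1 + 4 \left(4 - 5\right)\right) 833 = \left(-1 + 4 \left(-1\right)\right) 833 = \left(-1 - 4\right) 833 = \left(-5\right) 833 = -4165$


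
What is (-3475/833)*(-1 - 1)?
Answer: 6950/833 ≈ 8.3433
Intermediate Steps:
(-3475/833)*(-1 - 1) = -3475*1/833*(-2) = -3475/833*(-2) = 6950/833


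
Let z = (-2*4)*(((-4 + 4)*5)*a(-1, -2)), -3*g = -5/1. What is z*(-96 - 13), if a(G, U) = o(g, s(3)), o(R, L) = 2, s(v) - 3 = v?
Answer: 0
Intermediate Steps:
s(v) = 3 + v
g = 5/3 (g = -(-5)/(3*1) = -(-5)/3 = -1/3*(-5) = 5/3 ≈ 1.6667)
a(G, U) = 2
z = 0 (z = (-2*4)*(((-4 + 4)*5)*2) = -8*0*5*2 = -0*2 = -8*0 = 0)
z*(-96 - 13) = 0*(-96 - 13) = 0*(-109) = 0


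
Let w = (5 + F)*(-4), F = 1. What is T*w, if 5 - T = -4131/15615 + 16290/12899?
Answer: -2149351584/22379765 ≈ -96.040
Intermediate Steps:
T = 89556316/22379765 (T = 5 - (-4131/15615 + 16290/12899) = 5 - (-4131*1/15615 + 16290*(1/12899)) = 5 - (-459/1735 + 16290/12899) = 5 - 1*22342509/22379765 = 5 - 22342509/22379765 = 89556316/22379765 ≈ 4.0017)
w = -24 (w = (5 + 1)*(-4) = 6*(-4) = -24)
T*w = (89556316/22379765)*(-24) = -2149351584/22379765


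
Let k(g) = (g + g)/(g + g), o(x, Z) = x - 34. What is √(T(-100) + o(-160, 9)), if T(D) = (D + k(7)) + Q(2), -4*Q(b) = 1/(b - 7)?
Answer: 3*I*√3255/10 ≈ 17.116*I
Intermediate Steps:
o(x, Z) = -34 + x
Q(b) = -1/(4*(-7 + b)) (Q(b) = -1/(4*(b - 7)) = -1/(4*(-7 + b)))
k(g) = 1 (k(g) = (2*g)/((2*g)) = (2*g)*(1/(2*g)) = 1)
T(D) = 21/20 + D (T(D) = (D + 1) - 1/(-28 + 4*2) = (1 + D) - 1/(-28 + 8) = (1 + D) - 1/(-20) = (1 + D) - 1*(-1/20) = (1 + D) + 1/20 = 21/20 + D)
√(T(-100) + o(-160, 9)) = √((21/20 - 100) + (-34 - 160)) = √(-1979/20 - 194) = √(-5859/20) = 3*I*√3255/10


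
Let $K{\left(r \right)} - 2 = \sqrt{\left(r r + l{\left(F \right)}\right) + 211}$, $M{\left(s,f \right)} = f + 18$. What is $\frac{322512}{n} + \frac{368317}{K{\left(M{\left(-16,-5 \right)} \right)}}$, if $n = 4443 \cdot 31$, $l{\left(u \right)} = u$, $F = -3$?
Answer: $- \frac{33779504582}{17124803} + \frac{368317 \sqrt{377}}{373} \approx 17200.0$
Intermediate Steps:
$M{\left(s,f \right)} = 18 + f$
$K{\left(r \right)} = 2 + \sqrt{208 + r^{2}}$ ($K{\left(r \right)} = 2 + \sqrt{\left(r r - 3\right) + 211} = 2 + \sqrt{\left(r^{2} - 3\right) + 211} = 2 + \sqrt{\left(-3 + r^{2}\right) + 211} = 2 + \sqrt{208 + r^{2}}$)
$n = 137733$
$\frac{322512}{n} + \frac{368317}{K{\left(M{\left(-16,-5 \right)} \right)}} = \frac{322512}{137733} + \frac{368317}{2 + \sqrt{208 + \left(18 - 5\right)^{2}}} = 322512 \cdot \frac{1}{137733} + \frac{368317}{2 + \sqrt{208 + 13^{2}}} = \frac{107504}{45911} + \frac{368317}{2 + \sqrt{208 + 169}} = \frac{107504}{45911} + \frac{368317}{2 + \sqrt{377}}$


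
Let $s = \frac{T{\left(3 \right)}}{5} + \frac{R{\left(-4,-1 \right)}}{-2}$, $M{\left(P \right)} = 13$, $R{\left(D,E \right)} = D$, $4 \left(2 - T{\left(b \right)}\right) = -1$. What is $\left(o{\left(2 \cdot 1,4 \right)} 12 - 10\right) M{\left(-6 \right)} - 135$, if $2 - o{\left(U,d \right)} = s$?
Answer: $- \frac{1676}{5} \approx -335.2$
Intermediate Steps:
$T{\left(b \right)} = \frac{9}{4}$ ($T{\left(b \right)} = 2 - - \frac{1}{4} = 2 + \frac{1}{4} = \frac{9}{4}$)
$s = \frac{49}{20}$ ($s = \frac{9}{4 \cdot 5} - \frac{4}{-2} = \frac{9}{4} \cdot \frac{1}{5} - -2 = \frac{9}{20} + 2 = \frac{49}{20} \approx 2.45$)
$o{\left(U,d \right)} = - \frac{9}{20}$ ($o{\left(U,d \right)} = 2 - \frac{49}{20} = - \frac{9}{20}$)
$\left(o{\left(2 \cdot 1,4 \right)} 12 - 10\right) M{\left(-6 \right)} - 135 = \left(\left(- \frac{9}{20}\right) 12 - 10\right) 13 - 135 = \left(- \frac{27}{5} - 10\right) 13 - 135 = \left(- \frac{77}{5}\right) 13 - 135 = - \frac{1001}{5} - 135 = - \frac{1676}{5}$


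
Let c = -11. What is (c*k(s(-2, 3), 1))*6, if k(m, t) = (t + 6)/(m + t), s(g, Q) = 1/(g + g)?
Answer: -616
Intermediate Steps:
s(g, Q) = 1/(2*g)
k(m, t) = (6 + t)/(m + t)
(c*k(s(-2, 3), 1))*6 = -11*(6 + 1)/((1/2)/(-2) + 1)*6 = -11*7/((1/2)*(-1/2) + 1)*6 = -11*7/(-1/4 + 1)*6 = -11*7/3/4*6 = -44*7/3*6 = -11*28/3*6 = -308/3*6 = -616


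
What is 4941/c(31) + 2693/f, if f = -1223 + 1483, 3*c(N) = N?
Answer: 3937463/8060 ≈ 488.52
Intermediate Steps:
c(N) = N/3
f = 260
4941/c(31) + 2693/f = 4941/(((⅓)*31)) + 2693/260 = 4941/(31/3) + 2693*(1/260) = 4941*(3/31) + 2693/260 = 14823/31 + 2693/260 = 3937463/8060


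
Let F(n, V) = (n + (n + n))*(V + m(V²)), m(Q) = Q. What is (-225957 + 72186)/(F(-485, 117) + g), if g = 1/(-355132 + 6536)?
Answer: 53603955516/7002502327081 ≈ 0.0076550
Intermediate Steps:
F(n, V) = 3*n*(V + V²) (F(n, V) = (n + (n + n))*(V + V²) = (n + 2*n)*(V + V²) = (3*n)*(V + V²) = 3*n*(V + V²))
g = -1/348596 (g = 1/(-348596) = -1/348596 ≈ -2.8687e-6)
(-225957 + 72186)/(F(-485, 117) + g) = (-225957 + 72186)/(3*117*(-485)*(1 + 117) - 1/348596) = -153771/(3*117*(-485)*118 - 1/348596) = -153771/(-20087730 - 1/348596) = -153771/(-7002502327081/348596) = -153771*(-348596/7002502327081) = 53603955516/7002502327081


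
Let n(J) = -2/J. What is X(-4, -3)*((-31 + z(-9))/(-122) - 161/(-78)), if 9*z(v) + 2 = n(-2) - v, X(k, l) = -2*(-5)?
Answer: 164930/7137 ≈ 23.109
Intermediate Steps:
X(k, l) = 10
z(v) = -1/9 - v/9 (z(v) = -2/9 + (-2/(-2) - v)/9 = -2/9 + (-2*(-1/2) - v)/9 = -2/9 + (1 - v)/9 = -2/9 + (1/9 - v/9) = -1/9 - v/9)
X(-4, -3)*((-31 + z(-9))/(-122) - 161/(-78)) = 10*((-31 + (-1/9 - 1/9*(-9)))/(-122) - 161/(-78)) = 10*((-31 + (-1/9 + 1))*(-1/122) - 161*(-1/78)) = 10*((-31 + 8/9)*(-1/122) + 161/78) = 10*(-271/9*(-1/122) + 161/78) = 10*(271/1098 + 161/78) = 10*(16493/7137) = 164930/7137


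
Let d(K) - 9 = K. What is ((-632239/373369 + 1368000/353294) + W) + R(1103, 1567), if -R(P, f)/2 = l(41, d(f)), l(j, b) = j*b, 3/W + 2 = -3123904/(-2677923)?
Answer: -19024018834383634478845/147206649312578906 ≈ -1.2923e+5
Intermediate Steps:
d(K) = 9 + K
W = -8033769/2231942 (W = 3/(-2 - 3123904/(-2677923)) = 3/(-2 - 3123904*(-1/2677923)) = 3/(-2 + 3123904/2677923) = 3/(-2231942/2677923) = 3*(-2677923/2231942) = -8033769/2231942 ≈ -3.5995)
l(j, b) = b*j
R(P, f) = -738 - 82*f (R(P, f) = -2*(9 + f)*41 = -2*(369 + 41*f) = -738 - 82*f)
((-632239/373369 + 1368000/353294) + W) + R(1103, 1567) = ((-632239/373369 + 1368000/353294) - 8033769/2231942) + (-738 - 82*1567) = ((-632239*1/373369 + 1368000*(1/353294)) - 8033769/2231942) + (-738 - 128494) = ((-632239/373369 + 684000/176647) - 8033769/2231942) - 129232 = (143701273367/65954513743 - 8033769/2231942) - 129232 = -209130420437298653/147206649312578906 - 129232 = -19024018834383634478845/147206649312578906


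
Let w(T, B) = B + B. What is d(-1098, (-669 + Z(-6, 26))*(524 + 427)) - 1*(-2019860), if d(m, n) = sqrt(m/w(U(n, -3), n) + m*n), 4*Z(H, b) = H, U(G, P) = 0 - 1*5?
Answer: 2019860 + sqrt(14057730393664231437)/141699 ≈ 2.0463e+6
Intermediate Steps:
U(G, P) = -5 (U(G, P) = 0 - 5 = -5)
w(T, B) = 2*B
Z(H, b) = H/4
d(m, n) = sqrt(m*n + m/(2*n)) (d(m, n) = sqrt(m/((2*n)) + m*n) = sqrt(m*(1/(2*n)) + m*n) = sqrt(m/(2*n) + m*n) = sqrt(m*n + m/(2*n)))
d(-1098, (-669 + Z(-6, 26))*(524 + 427)) - 1*(-2019860) = sqrt(2)*sqrt(-1098*(1/((-669 + (1/4)*(-6))*(524 + 427)) + 2*((-669 + (1/4)*(-6))*(524 + 427))))/2 - 1*(-2019860) = sqrt(2)*sqrt(-1098*(1/((-669 - 3/2)*951) + 2*((-669 - 3/2)*951)))/2 + 2019860 = sqrt(2)*sqrt(-1098*(1/(-1341/2*951) + 2*(-1341/2*951)))/2 + 2019860 = sqrt(2)*sqrt(-1098*(1/(-1275291/2) + 2*(-1275291/2)))/2 + 2019860 = sqrt(2)*sqrt(-1098*(-2/1275291 - 1275291))/2 + 2019860 = sqrt(2)*sqrt(-1098*(-1626367134683/1275291))/2 + 2019860 = sqrt(2)*sqrt(198416790431326/141699)/2 + 2019860 = sqrt(2)*(sqrt(28115460787328462874)/141699)/2 + 2019860 = sqrt(14057730393664231437)/141699 + 2019860 = 2019860 + sqrt(14057730393664231437)/141699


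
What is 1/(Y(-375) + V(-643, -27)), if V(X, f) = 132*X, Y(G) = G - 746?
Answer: -1/85997 ≈ -1.1628e-5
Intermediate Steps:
Y(G) = -746 + G
1/(Y(-375) + V(-643, -27)) = 1/((-746 - 375) + 132*(-643)) = 1/(-1121 - 84876) = 1/(-85997) = -1/85997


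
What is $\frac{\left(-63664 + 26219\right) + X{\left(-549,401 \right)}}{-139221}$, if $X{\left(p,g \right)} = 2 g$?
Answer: $\frac{36643}{139221} \approx 0.2632$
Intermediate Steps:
$\frac{\left(-63664 + 26219\right) + X{\left(-549,401 \right)}}{-139221} = \frac{\left(-63664 + 26219\right) + 2 \cdot 401}{-139221} = \left(-37445 + 802\right) \left(- \frac{1}{139221}\right) = \left(-36643\right) \left(- \frac{1}{139221}\right) = \frac{36643}{139221}$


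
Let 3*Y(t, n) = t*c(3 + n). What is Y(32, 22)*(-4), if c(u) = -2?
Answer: 256/3 ≈ 85.333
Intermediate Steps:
Y(t, n) = -2*t/3 (Y(t, n) = (t*(-2))/3 = (-2*t)/3 = -2*t/3)
Y(32, 22)*(-4) = -⅔*32*(-4) = -64/3*(-4) = 256/3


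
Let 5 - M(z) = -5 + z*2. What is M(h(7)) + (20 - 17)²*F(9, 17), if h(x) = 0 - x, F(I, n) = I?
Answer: 105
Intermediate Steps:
h(x) = -x
M(z) = 10 - 2*z (M(z) = 5 - (-5 + z*2) = 5 - (-5 + 2*z) = 5 + (5 - 2*z) = 10 - 2*z)
M(h(7)) + (20 - 17)²*F(9, 17) = (10 - (-2)*7) + (20 - 17)²*9 = (10 - 2*(-7)) + 3²*9 = (10 + 14) + 9*9 = 24 + 81 = 105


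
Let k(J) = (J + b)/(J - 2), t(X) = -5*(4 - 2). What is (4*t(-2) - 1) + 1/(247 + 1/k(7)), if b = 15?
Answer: -222977/5439 ≈ -40.996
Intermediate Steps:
t(X) = -10 (t(X) = -5*2 = -10)
k(J) = (15 + J)/(-2 + J) (k(J) = (J + 15)/(J - 2) = (15 + J)/(-2 + J))
(4*t(-2) - 1) + 1/(247 + 1/k(7)) = (4*(-10) - 1) + 1/(247 + 1/((15 + 7)/(-2 + 7))) = (-40 - 1) + 1/(247 + 1/(22/5)) = -41 + 1/(247 + 1/((⅕)*22)) = -41 + 1/(247 + 1/(22/5)) = -41 + 1/(247 + 5/22) = -41 + 1/(5439/22) = -41 + 22/5439 = -222977/5439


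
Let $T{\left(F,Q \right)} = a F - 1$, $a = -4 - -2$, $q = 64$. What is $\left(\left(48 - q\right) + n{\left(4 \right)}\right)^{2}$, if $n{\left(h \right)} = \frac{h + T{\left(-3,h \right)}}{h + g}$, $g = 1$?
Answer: $\frac{5041}{25} \approx 201.64$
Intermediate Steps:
$a = -2$ ($a = -4 + 2 = -2$)
$T{\left(F,Q \right)} = -1 - 2 F$ ($T{\left(F,Q \right)} = - 2 F - 1 = -1 - 2 F$)
$n{\left(h \right)} = \frac{5 + h}{1 + h}$ ($n{\left(h \right)} = \frac{h - -5}{h + 1} = \frac{h + \left(-1 + 6\right)}{1 + h} = \frac{h + 5}{1 + h} = \frac{5 + h}{1 + h}$)
$\left(\left(48 - q\right) + n{\left(4 \right)}\right)^{2} = \left(\left(48 - 64\right) + \frac{5 + 4}{1 + 4}\right)^{2} = \left(\left(48 - 64\right) + \frac{1}{5} \cdot 9\right)^{2} = \left(-16 + \frac{1}{5} \cdot 9\right)^{2} = \left(-16 + \frac{9}{5}\right)^{2} = \left(- \frac{71}{5}\right)^{2} = \frac{5041}{25}$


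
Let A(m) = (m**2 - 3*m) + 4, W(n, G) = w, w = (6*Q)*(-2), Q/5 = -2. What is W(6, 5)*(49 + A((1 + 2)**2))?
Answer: 12840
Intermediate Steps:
Q = -10 (Q = 5*(-2) = -10)
w = 120 (w = (6*(-10))*(-2) = -60*(-2) = 120)
W(n, G) = 120
A(m) = 4 + m**2 - 3*m
W(6, 5)*(49 + A((1 + 2)**2)) = 120*(49 + (4 + ((1 + 2)**2)**2 - 3*(1 + 2)**2)) = 120*(49 + (4 + (3**2)**2 - 3*3**2)) = 120*(49 + (4 + 9**2 - 3*9)) = 120*(49 + (4 + 81 - 27)) = 120*(49 + 58) = 120*107 = 12840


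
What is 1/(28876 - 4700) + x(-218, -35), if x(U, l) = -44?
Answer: -1063743/24176 ≈ -44.000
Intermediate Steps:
1/(28876 - 4700) + x(-218, -35) = 1/(28876 - 4700) - 44 = 1/24176 - 44 = -1063743/24176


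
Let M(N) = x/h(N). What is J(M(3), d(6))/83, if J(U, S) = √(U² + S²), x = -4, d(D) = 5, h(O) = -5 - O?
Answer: √101/166 ≈ 0.060541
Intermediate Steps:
M(N) = -4/(-5 - N)
J(U, S) = √(S² + U²)
J(M(3), d(6))/83 = √(5² + (4/(5 + 3))²)/83 = √(25 + (4/8)²)*(1/83) = √(25 + (4*(⅛))²)*(1/83) = √(25 + (½)²)*(1/83) = √(25 + ¼)*(1/83) = √(101/4)*(1/83) = (√101/2)*(1/83) = √101/166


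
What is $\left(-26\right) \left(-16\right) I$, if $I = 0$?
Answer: $0$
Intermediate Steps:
$\left(-26\right) \left(-16\right) I = \left(-26\right) \left(-16\right) 0 = 416 \cdot 0 = 0$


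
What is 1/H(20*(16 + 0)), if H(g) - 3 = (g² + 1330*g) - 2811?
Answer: 1/525192 ≈ 1.9041e-6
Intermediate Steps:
H(g) = -2808 + g² + 1330*g (H(g) = 3 + ((g² + 1330*g) - 2811) = 3 + (-2811 + g² + 1330*g) = -2808 + g² + 1330*g)
1/H(20*(16 + 0)) = 1/(-2808 + (20*(16 + 0))² + 1330*(20*(16 + 0))) = 1/(-2808 + (20*16)² + 1330*(20*16)) = 1/(-2808 + 320² + 1330*320) = 1/(-2808 + 102400 + 425600) = 1/525192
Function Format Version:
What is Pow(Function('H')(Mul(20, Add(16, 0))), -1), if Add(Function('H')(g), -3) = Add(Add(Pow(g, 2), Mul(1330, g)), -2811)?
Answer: Rational(1, 525192) ≈ 1.9041e-6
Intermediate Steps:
Function('H')(g) = Add(-2808, Pow(g, 2), Mul(1330, g)) (Function('H')(g) = Add(3, Add(Add(Pow(g, 2), Mul(1330, g)), -2811)) = Add(3, Add(-2811, Pow(g, 2), Mul(1330, g))) = Add(-2808, Pow(g, 2), Mul(1330, g)))
Pow(Function('H')(Mul(20, Add(16, 0))), -1) = Pow(Add(-2808, Pow(Mul(20, Add(16, 0)), 2), Mul(1330, Mul(20, Add(16, 0)))), -1) = Pow(Add(-2808, Pow(Mul(20, 16), 2), Mul(1330, Mul(20, 16))), -1) = Pow(Add(-2808, Pow(320, 2), Mul(1330, 320)), -1) = Pow(Add(-2808, 102400, 425600), -1) = Pow(525192, -1) = Rational(1, 525192)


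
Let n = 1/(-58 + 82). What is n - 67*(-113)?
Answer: 181705/24 ≈ 7571.0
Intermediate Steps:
n = 1/24 ≈ 0.041667
n - 67*(-113) = 1/24 - 67*(-113) = 1/24 + 7571 = 181705/24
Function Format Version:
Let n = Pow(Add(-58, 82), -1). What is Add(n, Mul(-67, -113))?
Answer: Rational(181705, 24) ≈ 7571.0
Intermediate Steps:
n = Rational(1, 24) (n = Pow(24, -1) = Rational(1, 24) ≈ 0.041667)
Add(n, Mul(-67, -113)) = Add(Rational(1, 24), Mul(-67, -113)) = Add(Rational(1, 24), 7571) = Rational(181705, 24)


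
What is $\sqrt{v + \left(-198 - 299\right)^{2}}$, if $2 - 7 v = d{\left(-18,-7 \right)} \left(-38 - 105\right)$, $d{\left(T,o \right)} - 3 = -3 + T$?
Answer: $\frac{\sqrt{12085437}}{7} \approx 496.63$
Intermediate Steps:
$d{\left(T,o \right)} = T$ ($d{\left(T,o \right)} = 3 + \left(-3 + T\right) = T$)
$v = - \frac{2572}{7}$ ($v = \frac{2}{7} - \frac{\left(-18\right) \left(-38 - 105\right)}{7} = \frac{2}{7} - \frac{\left(-18\right) \left(-143\right)}{7} = \frac{2}{7} - \frac{2574}{7} = - \frac{2572}{7} \approx -367.43$)
$\sqrt{v + \left(-198 - 299\right)^{2}} = \sqrt{- \frac{2572}{7} + \left(-198 - 299\right)^{2}} = \sqrt{- \frac{2572}{7} + \left(-497\right)^{2}} = \sqrt{- \frac{2572}{7} + 247009} = \sqrt{\frac{1726491}{7}} = \frac{\sqrt{12085437}}{7}$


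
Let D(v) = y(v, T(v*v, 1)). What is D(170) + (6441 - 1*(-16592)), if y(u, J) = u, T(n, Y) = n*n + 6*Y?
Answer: 23203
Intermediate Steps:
T(n, Y) = n² + 6*Y
D(v) = v
D(170) + (6441 - 1*(-16592)) = 170 + (6441 - 1*(-16592)) = 170 + (6441 + 16592) = 170 + 23033 = 23203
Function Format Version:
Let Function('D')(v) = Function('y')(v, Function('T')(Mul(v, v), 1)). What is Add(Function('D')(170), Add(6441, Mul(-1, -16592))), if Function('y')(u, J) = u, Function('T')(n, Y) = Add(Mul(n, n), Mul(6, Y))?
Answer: 23203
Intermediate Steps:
Function('T')(n, Y) = Add(Pow(n, 2), Mul(6, Y))
Function('D')(v) = v
Add(Function('D')(170), Add(6441, Mul(-1, -16592))) = Add(170, Add(6441, Mul(-1, -16592))) = Add(170, Add(6441, 16592)) = Add(170, 23033) = 23203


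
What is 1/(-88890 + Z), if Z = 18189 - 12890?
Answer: -1/83591 ≈ -1.1963e-5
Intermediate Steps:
Z = 5299
1/(-88890 + Z) = 1/(-88890 + 5299) = 1/(-83591) = -1/83591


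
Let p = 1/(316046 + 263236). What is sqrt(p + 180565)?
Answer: sqrt(60591770108970342)/579282 ≈ 424.93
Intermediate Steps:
p = 1/579282 ≈ 1.7263e-6
sqrt(p + 180565) = sqrt(1/579282 + 180565) = sqrt(104598054331/579282) = sqrt(60591770108970342)/579282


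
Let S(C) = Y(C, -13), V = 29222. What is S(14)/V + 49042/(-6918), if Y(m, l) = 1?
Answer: -716549203/101078898 ≈ -7.0890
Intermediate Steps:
S(C) = 1
S(14)/V + 49042/(-6918) = 1/29222 + 49042/(-6918) = 1*(1/29222) + 49042*(-1/6918) = 1/29222 - 24521/3459 = -716549203/101078898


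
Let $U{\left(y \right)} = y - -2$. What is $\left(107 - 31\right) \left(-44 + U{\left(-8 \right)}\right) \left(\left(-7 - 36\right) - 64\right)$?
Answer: $406600$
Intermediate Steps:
$U{\left(y \right)} = 2 + y$ ($U{\left(y \right)} = y + 2 = 2 + y$)
$\left(107 - 31\right) \left(-44 + U{\left(-8 \right)}\right) \left(\left(-7 - 36\right) - 64\right) = \left(107 - 31\right) \left(-44 + \left(2 - 8\right)\right) \left(\left(-7 - 36\right) - 64\right) = 76 \left(-44 - 6\right) \left(-43 - 64\right) = 76 \left(\left(-50\right) \left(-107\right)\right) = 76 \cdot 5350 = 406600$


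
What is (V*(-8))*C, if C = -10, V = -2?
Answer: -160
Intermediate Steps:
(V*(-8))*C = -2*(-8)*(-10) = 16*(-10) = -160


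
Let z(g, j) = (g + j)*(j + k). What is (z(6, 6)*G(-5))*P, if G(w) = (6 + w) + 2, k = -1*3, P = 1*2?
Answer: 216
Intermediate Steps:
P = 2
k = -3
G(w) = 8 + w
z(g, j) = (-3 + j)*(g + j) (z(g, j) = (g + j)*(j - 3) = (g + j)*(-3 + j) = (-3 + j)*(g + j))
(z(6, 6)*G(-5))*P = ((6² - 3*6 - 3*6 + 6*6)*(8 - 5))*2 = ((36 - 18 - 18 + 36)*3)*2 = (36*3)*2 = 108*2 = 216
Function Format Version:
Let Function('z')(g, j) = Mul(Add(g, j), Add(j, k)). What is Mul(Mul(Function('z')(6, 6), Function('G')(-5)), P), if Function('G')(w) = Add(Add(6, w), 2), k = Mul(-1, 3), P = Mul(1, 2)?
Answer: 216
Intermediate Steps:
P = 2
k = -3
Function('G')(w) = Add(8, w)
Function('z')(g, j) = Mul(Add(-3, j), Add(g, j)) (Function('z')(g, j) = Mul(Add(g, j), Add(j, -3)) = Mul(Add(g, j), Add(-3, j)) = Mul(Add(-3, j), Add(g, j)))
Mul(Mul(Function('z')(6, 6), Function('G')(-5)), P) = Mul(Mul(Add(Pow(6, 2), Mul(-3, 6), Mul(-3, 6), Mul(6, 6)), Add(8, -5)), 2) = Mul(Mul(Add(36, -18, -18, 36), 3), 2) = Mul(Mul(36, 3), 2) = Mul(108, 2) = 216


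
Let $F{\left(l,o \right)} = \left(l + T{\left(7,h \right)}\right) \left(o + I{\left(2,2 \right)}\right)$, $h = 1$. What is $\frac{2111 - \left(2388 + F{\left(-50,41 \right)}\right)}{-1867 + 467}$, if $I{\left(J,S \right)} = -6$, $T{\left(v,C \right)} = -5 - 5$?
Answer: $- \frac{1823}{1400} \approx -1.3021$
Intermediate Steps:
$T{\left(v,C \right)} = -10$
$F{\left(l,o \right)} = \left(-10 + l\right) \left(-6 + o\right)$ ($F{\left(l,o \right)} = \left(l - 10\right) \left(o - 6\right) = \left(-10 + l\right) \left(-6 + o\right)$)
$\frac{2111 - \left(2388 + F{\left(-50,41 \right)}\right)}{-1867 + 467} = \frac{2111 - \left(2448 - 2460 + 300\right)}{-1867 + 467} = \frac{2111 - 288}{-1400} = \left(2111 - 288\right) \left(- \frac{1}{1400}\right) = 1823 \left(- \frac{1}{1400}\right) = - \frac{1823}{1400}$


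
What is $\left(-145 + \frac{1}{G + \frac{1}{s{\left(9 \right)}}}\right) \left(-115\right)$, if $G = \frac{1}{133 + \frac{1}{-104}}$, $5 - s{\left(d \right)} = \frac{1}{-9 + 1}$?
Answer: $\frac{1850944435}{114912} \approx 16108.0$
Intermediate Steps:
$s{\left(d \right)} = \frac{41}{8}$ ($s{\left(d \right)} = 5 - \frac{1}{-9 + 1} = 5 - \frac{1}{-8} = 5 - - \frac{1}{8} = 5 + \frac{1}{8} = \frac{41}{8}$)
$G = \frac{104}{13831}$ ($G = \frac{1}{133 - \frac{1}{104}} = \frac{1}{\frac{13831}{104}} = \frac{104}{13831} \approx 0.0075193$)
$\left(-145 + \frac{1}{G + \frac{1}{s{\left(9 \right)}}}\right) \left(-115\right) = \left(-145 + \frac{1}{\frac{104}{13831} + \frac{1}{\frac{41}{8}}}\right) \left(-115\right) = \left(-145 + \frac{1}{\frac{104}{13831} + \frac{8}{41}}\right) \left(-115\right) = \left(-145 + \frac{1}{\frac{114912}{567071}}\right) \left(-115\right) = \left(-145 + \frac{567071}{114912}\right) \left(-115\right) = \left(- \frac{16095169}{114912}\right) \left(-115\right) = \frac{1850944435}{114912}$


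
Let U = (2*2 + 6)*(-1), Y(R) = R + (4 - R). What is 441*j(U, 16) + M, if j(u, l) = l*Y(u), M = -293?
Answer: 27931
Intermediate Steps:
Y(R) = 4
U = -10 (U = (4 + 6)*(-1) = 10*(-1) = -10)
j(u, l) = 4*l (j(u, l) = l*4 = 4*l)
441*j(U, 16) + M = 441*(4*16) - 293 = 441*64 - 293 = 28224 - 293 = 27931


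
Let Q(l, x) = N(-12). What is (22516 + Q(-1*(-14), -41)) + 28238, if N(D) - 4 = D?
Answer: 50746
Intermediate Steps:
N(D) = 4 + D
Q(l, x) = -8 (Q(l, x) = 4 - 12 = -8)
(22516 + Q(-1*(-14), -41)) + 28238 = (22516 - 8) + 28238 = 22508 + 28238 = 50746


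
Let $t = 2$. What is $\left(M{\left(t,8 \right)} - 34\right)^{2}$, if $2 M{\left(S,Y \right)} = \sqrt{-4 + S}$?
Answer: $\frac{\left(68 - i \sqrt{2}\right)^{2}}{4} \approx 1155.5 - 48.083 i$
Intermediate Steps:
$M{\left(S,Y \right)} = \frac{\sqrt{-4 + S}}{2}$
$\left(M{\left(t,8 \right)} - 34\right)^{2} = \left(\frac{\sqrt{-4 + 2}}{2} - 34\right)^{2} = \left(\frac{\sqrt{-2}}{2} - 34\right)^{2} = \left(\frac{i \sqrt{2}}{2} - 34\right)^{2} = \left(-34 + \frac{i \sqrt{2}}{2}\right)^{2}$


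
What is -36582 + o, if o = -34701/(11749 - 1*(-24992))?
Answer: -448031321/12247 ≈ -36583.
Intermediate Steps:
o = -11567/12247 (o = -34701/(11749 + 24992) = -34701/36741 = -34701*1/36741 = -11567/12247 ≈ -0.94448)
-36582 + o = -36582 - 11567/12247 = -448031321/12247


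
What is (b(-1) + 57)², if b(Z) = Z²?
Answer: 3364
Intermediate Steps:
(b(-1) + 57)² = ((-1)² + 57)² = (1 + 57)² = 58² = 3364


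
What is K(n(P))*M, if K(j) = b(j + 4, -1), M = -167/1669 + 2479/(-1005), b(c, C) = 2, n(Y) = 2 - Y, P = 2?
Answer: -128516/25035 ≈ -5.1335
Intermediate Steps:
M = -64258/25035 (M = -167*1/1669 + 2479*(-1/1005) = -167/1669 - 37/15 = -64258/25035 ≈ -2.5667)
K(j) = 2
K(n(P))*M = 2*(-64258/25035) = -128516/25035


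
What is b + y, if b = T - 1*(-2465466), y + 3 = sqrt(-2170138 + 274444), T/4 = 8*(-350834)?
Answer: -8761225 + I*sqrt(1895694) ≈ -8.7612e+6 + 1376.8*I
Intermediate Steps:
T = -11226688 (T = 4*(8*(-350834)) = 4*(-2806672) = -11226688)
y = -3 + I*sqrt(1895694) (y = -3 + sqrt(-2170138 + 274444) = -3 + sqrt(-1895694) = -3 + I*sqrt(1895694) ≈ -3.0 + 1376.8*I)
b = -8761222 (b = -11226688 - 1*(-2465466) = -11226688 + 2465466 = -8761222)
b + y = -8761222 + (-3 + I*sqrt(1895694)) = -8761225 + I*sqrt(1895694)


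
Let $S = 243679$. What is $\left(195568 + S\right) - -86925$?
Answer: $526172$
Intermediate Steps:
$\left(195568 + S\right) - -86925 = \left(195568 + 243679\right) - -86925 = 439247 + 86925 = 526172$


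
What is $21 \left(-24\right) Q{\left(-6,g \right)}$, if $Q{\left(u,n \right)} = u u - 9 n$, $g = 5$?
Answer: $4536$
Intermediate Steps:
$Q{\left(u,n \right)} = u^{2} - 9 n$
$21 \left(-24\right) Q{\left(-6,g \right)} = 21 \left(-24\right) \left(\left(-6\right)^{2} - 45\right) = - 504 \left(36 - 45\right) = \left(-504\right) \left(-9\right) = 4536$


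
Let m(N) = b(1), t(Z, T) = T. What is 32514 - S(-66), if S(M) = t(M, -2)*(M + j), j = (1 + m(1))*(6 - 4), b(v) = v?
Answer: 32390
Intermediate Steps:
m(N) = 1
j = 4 (j = (1 + 1)*(6 - 4) = 2*2 = 4)
S(M) = -8 - 2*M (S(M) = -2*(M + 4) = -2*(4 + M) = -8 - 2*M)
32514 - S(-66) = 32514 - (-8 - 2*(-66)) = 32514 - (-8 + 132) = 32514 - 1*124 = 32514 - 124 = 32390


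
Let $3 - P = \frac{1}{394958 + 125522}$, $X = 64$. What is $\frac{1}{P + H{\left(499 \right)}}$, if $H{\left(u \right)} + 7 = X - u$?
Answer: $- \frac{520480}{228490721} \approx -0.0022779$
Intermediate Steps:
$H{\left(u \right)} = 57 - u$ ($H{\left(u \right)} = -7 - \left(-64 + u\right) = 57 - u$)
$P = \frac{1561439}{520480}$ ($P = 3 - \frac{1}{394958 + 125522} = 3 - \frac{1}{520480} = \frac{1561439}{520480} \approx 3.0$)
$\frac{1}{P + H{\left(499 \right)}} = \frac{1}{\frac{1561439}{520480} + \left(57 - 499\right)} = \frac{1}{\frac{1561439}{520480} - 442} = \frac{1}{- \frac{228490721}{520480}} = - \frac{520480}{228490721}$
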